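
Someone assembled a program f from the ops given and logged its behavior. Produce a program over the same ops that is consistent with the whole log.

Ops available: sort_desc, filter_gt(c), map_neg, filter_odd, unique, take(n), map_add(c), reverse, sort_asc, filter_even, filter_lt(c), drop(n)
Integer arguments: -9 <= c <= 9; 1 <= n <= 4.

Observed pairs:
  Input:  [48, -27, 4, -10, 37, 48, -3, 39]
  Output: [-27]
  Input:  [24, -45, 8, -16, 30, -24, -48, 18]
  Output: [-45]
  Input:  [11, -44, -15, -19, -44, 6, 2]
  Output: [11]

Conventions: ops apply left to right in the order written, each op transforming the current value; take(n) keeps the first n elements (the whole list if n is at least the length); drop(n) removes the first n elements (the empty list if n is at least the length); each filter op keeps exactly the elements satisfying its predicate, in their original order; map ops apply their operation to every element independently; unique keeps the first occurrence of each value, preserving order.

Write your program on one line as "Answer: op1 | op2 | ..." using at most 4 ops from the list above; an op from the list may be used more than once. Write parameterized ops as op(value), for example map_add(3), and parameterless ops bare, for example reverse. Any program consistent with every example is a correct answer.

filter_odd | take(2) | take(1)

Check, running the answer program on each example:
  [48, -27, 4, -10, 37, 48, -3, 39] -> [-27, 37, -3, 39] -> [-27, 37] -> [-27]
  [24, -45, 8, -16, 30, -24, -48, 18] -> [-45] -> [-45] -> [-45]
  [11, -44, -15, -19, -44, 6, 2] -> [11, -15, -19] -> [11, -15] -> [11]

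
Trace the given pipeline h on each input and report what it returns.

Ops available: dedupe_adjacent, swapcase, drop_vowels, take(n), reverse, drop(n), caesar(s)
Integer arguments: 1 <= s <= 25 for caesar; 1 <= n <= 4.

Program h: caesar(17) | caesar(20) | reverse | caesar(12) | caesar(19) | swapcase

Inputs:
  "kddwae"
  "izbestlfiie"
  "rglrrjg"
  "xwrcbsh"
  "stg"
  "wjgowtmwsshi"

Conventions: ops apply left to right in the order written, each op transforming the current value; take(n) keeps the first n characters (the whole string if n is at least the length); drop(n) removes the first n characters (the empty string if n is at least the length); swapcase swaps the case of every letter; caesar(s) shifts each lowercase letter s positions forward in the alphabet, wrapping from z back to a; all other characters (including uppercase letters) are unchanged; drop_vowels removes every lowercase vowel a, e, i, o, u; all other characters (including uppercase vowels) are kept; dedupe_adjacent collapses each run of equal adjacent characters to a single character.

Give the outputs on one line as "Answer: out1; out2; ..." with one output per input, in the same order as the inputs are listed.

"UQMTTA"; "UYYVBJIURPY"; "WZHHBWH"; "XIRSHMN"; "WJI"; "YXIIMCJMEWZM"

Execution, op by op:
  "kddwae" -> "buunrv" -> "voohlp" -> "plhoov" -> "bxtaah" -> "uqmtta" -> "UQMTTA"
  "izbestlfiie" -> "zqsvjkcwzzv" -> "tkmpdewqttp" -> "pttqwedpmkt" -> "bffciqpbywf" -> "uyyvbjiurpy" -> "UYYVBJIURPY"
  "rglrrjg" -> "ixciiax" -> "crwccur" -> "ruccwrc" -> "dgooido" -> "wzhhbwh" -> "WZHHBWH"
  "xwrcbsh" -> "onitsjy" -> "ihcnmds" -> "sdmnchi" -> "epyzotu" -> "xirshmn" -> "XIRSHMN"
  "stg" -> "jkx" -> "der" -> "red" -> "dqp" -> "wji" -> "WJI"
  "wjgowtmwsshi" -> "naxfnkdnjjyz" -> "hurzhexhddst" -> "tsddhxehzruh" -> "fepptjqtldgt" -> "yxiimcjmewzm" -> "YXIIMCJMEWZM"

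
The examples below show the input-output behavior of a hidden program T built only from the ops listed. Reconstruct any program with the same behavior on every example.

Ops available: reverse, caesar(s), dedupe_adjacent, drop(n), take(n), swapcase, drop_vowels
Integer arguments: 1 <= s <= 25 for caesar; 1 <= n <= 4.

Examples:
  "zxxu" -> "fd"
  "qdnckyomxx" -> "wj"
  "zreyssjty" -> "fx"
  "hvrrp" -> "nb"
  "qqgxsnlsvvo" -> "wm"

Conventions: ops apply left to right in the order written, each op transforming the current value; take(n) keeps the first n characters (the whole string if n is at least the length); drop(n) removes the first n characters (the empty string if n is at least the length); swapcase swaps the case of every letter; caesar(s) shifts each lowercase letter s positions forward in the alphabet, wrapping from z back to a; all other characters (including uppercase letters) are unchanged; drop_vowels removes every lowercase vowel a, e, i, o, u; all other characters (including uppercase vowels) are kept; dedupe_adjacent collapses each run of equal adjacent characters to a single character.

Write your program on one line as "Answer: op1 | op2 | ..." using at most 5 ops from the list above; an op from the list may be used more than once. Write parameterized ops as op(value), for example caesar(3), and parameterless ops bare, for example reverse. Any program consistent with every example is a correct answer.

reverse | caesar(6) | dedupe_adjacent | reverse | take(2)

Check, running the answer program on each example:
  "zxxu" -> "uxxz" -> "addf" -> "adf" -> "fda" -> "fd"
  "qdnckyomxx" -> "xxmoykcndq" -> "ddsueqitjw" -> "dsueqitjw" -> "wjtiqeusd" -> "wj"
  "zreyssjty" -> "ytjssyerz" -> "ezpyyekxf" -> "ezpyekxf" -> "fxkeypze" -> "fx"
  "hvrrp" -> "prrvh" -> "vxxbn" -> "vxbn" -> "nbxv" -> "nb"
  "qqgxsnlsvvo" -> "ovvslnsxgqq" -> "ubbyrtydmww" -> "ubyrtydmw" -> "wmdytrybu" -> "wm"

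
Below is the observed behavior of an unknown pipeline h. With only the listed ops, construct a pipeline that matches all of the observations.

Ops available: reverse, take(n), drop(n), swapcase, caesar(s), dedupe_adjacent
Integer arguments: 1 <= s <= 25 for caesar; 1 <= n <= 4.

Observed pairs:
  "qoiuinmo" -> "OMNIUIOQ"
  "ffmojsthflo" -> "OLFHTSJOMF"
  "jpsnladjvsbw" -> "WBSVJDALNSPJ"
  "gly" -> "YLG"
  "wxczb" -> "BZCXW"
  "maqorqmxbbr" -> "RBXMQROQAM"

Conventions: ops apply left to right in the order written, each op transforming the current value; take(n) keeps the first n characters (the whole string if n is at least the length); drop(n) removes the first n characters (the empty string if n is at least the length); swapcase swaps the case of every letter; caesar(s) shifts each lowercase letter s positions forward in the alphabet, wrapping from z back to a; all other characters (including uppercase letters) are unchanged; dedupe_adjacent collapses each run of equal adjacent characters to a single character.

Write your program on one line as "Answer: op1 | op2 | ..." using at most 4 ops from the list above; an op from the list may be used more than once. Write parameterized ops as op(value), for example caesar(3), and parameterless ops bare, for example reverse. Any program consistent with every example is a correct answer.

swapcase | reverse | dedupe_adjacent

Check, running the answer program on each example:
  "qoiuinmo" -> "QOIUINMO" -> "OMNIUIOQ" -> "OMNIUIOQ"
  "ffmojsthflo" -> "FFMOJSTHFLO" -> "OLFHTSJOMFF" -> "OLFHTSJOMF"
  "jpsnladjvsbw" -> "JPSNLADJVSBW" -> "WBSVJDALNSPJ" -> "WBSVJDALNSPJ"
  "gly" -> "GLY" -> "YLG" -> "YLG"
  "wxczb" -> "WXCZB" -> "BZCXW" -> "BZCXW"
  "maqorqmxbbr" -> "MAQORQMXBBR" -> "RBBXMQROQAM" -> "RBXMQROQAM"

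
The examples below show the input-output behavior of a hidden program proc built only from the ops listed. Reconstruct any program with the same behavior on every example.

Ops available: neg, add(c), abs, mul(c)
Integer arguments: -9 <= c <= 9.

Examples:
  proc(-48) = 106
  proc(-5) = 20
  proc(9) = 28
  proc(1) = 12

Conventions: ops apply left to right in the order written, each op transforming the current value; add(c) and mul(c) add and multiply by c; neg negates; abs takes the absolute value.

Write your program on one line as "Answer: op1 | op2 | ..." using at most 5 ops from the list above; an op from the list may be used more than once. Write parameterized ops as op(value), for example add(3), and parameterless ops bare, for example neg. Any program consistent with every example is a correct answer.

mul(2) | neg | abs | add(8) | add(2)

Check, running the answer program on each example:
  -48 -> -96 -> 96 -> 96 -> 104 -> 106
  -5 -> -10 -> 10 -> 10 -> 18 -> 20
  9 -> 18 -> -18 -> 18 -> 26 -> 28
  1 -> 2 -> -2 -> 2 -> 10 -> 12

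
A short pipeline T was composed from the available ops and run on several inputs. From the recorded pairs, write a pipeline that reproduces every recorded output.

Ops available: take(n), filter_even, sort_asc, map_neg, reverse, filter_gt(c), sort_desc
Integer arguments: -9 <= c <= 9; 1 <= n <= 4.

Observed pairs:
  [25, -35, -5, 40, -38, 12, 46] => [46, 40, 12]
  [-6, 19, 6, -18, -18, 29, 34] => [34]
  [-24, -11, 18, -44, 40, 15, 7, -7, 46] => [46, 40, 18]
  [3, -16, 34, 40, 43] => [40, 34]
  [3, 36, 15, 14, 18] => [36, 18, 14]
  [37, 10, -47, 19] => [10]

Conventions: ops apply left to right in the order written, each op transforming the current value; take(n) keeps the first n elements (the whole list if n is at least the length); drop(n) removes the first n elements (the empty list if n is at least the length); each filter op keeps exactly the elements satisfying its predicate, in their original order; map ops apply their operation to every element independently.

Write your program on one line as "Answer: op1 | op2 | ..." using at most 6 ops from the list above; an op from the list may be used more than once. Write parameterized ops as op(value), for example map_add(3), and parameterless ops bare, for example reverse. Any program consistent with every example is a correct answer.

reverse | sort_asc | filter_even | filter_gt(6) | reverse

Check, running the answer program on each example:
  [25, -35, -5, 40, -38, 12, 46] -> [46, 12, -38, 40, -5, -35, 25] -> [-38, -35, -5, 12, 25, 40, 46] -> [-38, 12, 40, 46] -> [12, 40, 46] -> [46, 40, 12]
  [-6, 19, 6, -18, -18, 29, 34] -> [34, 29, -18, -18, 6, 19, -6] -> [-18, -18, -6, 6, 19, 29, 34] -> [-18, -18, -6, 6, 34] -> [34] -> [34]
  [-24, -11, 18, -44, 40, 15, 7, -7, 46] -> [46, -7, 7, 15, 40, -44, 18, -11, -24] -> [-44, -24, -11, -7, 7, 15, 18, 40, 46] -> [-44, -24, 18, 40, 46] -> [18, 40, 46] -> [46, 40, 18]
  [3, -16, 34, 40, 43] -> [43, 40, 34, -16, 3] -> [-16, 3, 34, 40, 43] -> [-16, 34, 40] -> [34, 40] -> [40, 34]
  [3, 36, 15, 14, 18] -> [18, 14, 15, 36, 3] -> [3, 14, 15, 18, 36] -> [14, 18, 36] -> [14, 18, 36] -> [36, 18, 14]
  [37, 10, -47, 19] -> [19, -47, 10, 37] -> [-47, 10, 19, 37] -> [10] -> [10] -> [10]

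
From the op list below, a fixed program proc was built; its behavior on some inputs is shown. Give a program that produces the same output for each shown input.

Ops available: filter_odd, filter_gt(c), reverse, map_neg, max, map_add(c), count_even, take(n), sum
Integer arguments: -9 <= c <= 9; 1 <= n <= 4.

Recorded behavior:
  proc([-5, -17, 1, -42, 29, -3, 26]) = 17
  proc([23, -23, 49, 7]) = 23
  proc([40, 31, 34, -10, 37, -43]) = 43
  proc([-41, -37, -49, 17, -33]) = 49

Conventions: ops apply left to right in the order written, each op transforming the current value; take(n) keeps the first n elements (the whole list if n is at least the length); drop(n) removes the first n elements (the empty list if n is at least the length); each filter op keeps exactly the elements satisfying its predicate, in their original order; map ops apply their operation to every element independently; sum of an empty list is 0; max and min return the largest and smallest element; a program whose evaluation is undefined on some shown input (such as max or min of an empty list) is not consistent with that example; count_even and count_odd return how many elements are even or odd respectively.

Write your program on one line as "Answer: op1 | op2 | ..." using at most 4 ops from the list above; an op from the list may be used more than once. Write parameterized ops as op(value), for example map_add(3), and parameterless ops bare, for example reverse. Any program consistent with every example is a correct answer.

filter_odd | map_neg | reverse | max

Check, running the answer program on each example:
  [-5, -17, 1, -42, 29, -3, 26] -> [-5, -17, 1, 29, -3] -> [5, 17, -1, -29, 3] -> [3, -29, -1, 17, 5] -> 17
  [23, -23, 49, 7] -> [23, -23, 49, 7] -> [-23, 23, -49, -7] -> [-7, -49, 23, -23] -> 23
  [40, 31, 34, -10, 37, -43] -> [31, 37, -43] -> [-31, -37, 43] -> [43, -37, -31] -> 43
  [-41, -37, -49, 17, -33] -> [-41, -37, -49, 17, -33] -> [41, 37, 49, -17, 33] -> [33, -17, 49, 37, 41] -> 49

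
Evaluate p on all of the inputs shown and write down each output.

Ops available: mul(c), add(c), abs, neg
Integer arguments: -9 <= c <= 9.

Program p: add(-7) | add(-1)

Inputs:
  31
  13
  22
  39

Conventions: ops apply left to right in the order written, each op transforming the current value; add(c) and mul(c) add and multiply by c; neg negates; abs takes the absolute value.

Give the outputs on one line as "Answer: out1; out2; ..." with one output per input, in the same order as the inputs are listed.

23; 5; 14; 31

Execution, op by op:
  31 -> 24 -> 23
  13 -> 6 -> 5
  22 -> 15 -> 14
  39 -> 32 -> 31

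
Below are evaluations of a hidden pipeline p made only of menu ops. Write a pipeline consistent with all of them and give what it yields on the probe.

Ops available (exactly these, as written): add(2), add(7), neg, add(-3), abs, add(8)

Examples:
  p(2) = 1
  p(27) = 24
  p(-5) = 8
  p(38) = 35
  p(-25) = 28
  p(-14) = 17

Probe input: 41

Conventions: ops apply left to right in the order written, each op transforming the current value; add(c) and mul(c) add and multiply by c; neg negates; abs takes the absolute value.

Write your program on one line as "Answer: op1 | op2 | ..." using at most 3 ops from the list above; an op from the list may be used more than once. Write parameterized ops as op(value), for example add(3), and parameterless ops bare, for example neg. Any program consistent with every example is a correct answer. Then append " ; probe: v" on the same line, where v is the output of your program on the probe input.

add(-3) | abs ; probe: 38

Check, running the answer program on each example:
  2 -> -1 -> 1
  27 -> 24 -> 24
  -5 -> -8 -> 8
  38 -> 35 -> 35
  -25 -> -28 -> 28
  -14 -> -17 -> 17
  probe: 41 -> 38 -> 38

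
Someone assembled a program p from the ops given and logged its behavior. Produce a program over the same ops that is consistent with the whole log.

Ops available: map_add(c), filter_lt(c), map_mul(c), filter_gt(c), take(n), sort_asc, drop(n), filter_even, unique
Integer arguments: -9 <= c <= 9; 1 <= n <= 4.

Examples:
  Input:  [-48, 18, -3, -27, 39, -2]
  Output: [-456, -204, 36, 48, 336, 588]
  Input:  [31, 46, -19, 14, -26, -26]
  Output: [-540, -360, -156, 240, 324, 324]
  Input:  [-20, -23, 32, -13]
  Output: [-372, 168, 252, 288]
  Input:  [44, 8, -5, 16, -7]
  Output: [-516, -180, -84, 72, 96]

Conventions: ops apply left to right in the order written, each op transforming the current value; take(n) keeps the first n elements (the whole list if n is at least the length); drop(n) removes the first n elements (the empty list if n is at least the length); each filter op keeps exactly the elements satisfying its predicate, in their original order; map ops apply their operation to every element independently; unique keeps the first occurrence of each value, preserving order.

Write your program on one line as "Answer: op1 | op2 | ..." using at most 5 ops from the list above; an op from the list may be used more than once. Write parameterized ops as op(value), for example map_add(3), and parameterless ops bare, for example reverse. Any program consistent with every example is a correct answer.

map_add(-1) | map_mul(-4) | map_mul(3) | sort_asc

Check, running the answer program on each example:
  [-48, 18, -3, -27, 39, -2] -> [-49, 17, -4, -28, 38, -3] -> [196, -68, 16, 112, -152, 12] -> [588, -204, 48, 336, -456, 36] -> [-456, -204, 36, 48, 336, 588]
  [31, 46, -19, 14, -26, -26] -> [30, 45, -20, 13, -27, -27] -> [-120, -180, 80, -52, 108, 108] -> [-360, -540, 240, -156, 324, 324] -> [-540, -360, -156, 240, 324, 324]
  [-20, -23, 32, -13] -> [-21, -24, 31, -14] -> [84, 96, -124, 56] -> [252, 288, -372, 168] -> [-372, 168, 252, 288]
  [44, 8, -5, 16, -7] -> [43, 7, -6, 15, -8] -> [-172, -28, 24, -60, 32] -> [-516, -84, 72, -180, 96] -> [-516, -180, -84, 72, 96]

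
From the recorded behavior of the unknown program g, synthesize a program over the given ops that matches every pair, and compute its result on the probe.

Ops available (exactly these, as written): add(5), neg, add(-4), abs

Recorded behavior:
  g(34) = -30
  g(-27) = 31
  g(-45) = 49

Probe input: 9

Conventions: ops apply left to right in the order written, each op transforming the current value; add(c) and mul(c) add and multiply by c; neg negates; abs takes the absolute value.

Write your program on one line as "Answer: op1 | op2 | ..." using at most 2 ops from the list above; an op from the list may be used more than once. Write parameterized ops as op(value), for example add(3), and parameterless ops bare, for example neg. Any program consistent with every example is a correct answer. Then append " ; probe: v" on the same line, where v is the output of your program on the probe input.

add(-4) | neg ; probe: -5

Check, running the answer program on each example:
  34 -> 30 -> -30
  -27 -> -31 -> 31
  -45 -> -49 -> 49
  probe: 9 -> 5 -> -5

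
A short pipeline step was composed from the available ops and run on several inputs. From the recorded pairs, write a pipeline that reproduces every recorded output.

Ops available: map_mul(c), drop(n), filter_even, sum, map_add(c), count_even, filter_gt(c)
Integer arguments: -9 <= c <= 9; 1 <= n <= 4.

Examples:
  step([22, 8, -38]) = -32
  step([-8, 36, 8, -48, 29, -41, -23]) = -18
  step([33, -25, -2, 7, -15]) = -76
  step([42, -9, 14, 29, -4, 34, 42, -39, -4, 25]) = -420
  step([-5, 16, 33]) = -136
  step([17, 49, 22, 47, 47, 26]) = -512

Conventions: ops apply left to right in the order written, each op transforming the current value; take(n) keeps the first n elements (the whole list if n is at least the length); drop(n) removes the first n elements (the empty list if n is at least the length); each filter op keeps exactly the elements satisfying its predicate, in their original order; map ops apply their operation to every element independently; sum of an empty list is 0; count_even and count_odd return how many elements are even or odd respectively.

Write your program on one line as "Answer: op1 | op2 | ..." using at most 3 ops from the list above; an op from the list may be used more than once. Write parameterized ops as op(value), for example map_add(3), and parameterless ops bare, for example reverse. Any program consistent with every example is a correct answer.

map_add(8) | map_mul(-2) | sum

Check, running the answer program on each example:
  [22, 8, -38] -> [30, 16, -30] -> [-60, -32, 60] -> -32
  [-8, 36, 8, -48, 29, -41, -23] -> [0, 44, 16, -40, 37, -33, -15] -> [0, -88, -32, 80, -74, 66, 30] -> -18
  [33, -25, -2, 7, -15] -> [41, -17, 6, 15, -7] -> [-82, 34, -12, -30, 14] -> -76
  [42, -9, 14, 29, -4, 34, 42, -39, -4, 25] -> [50, -1, 22, 37, 4, 42, 50, -31, 4, 33] -> [-100, 2, -44, -74, -8, -84, -100, 62, -8, -66] -> -420
  [-5, 16, 33] -> [3, 24, 41] -> [-6, -48, -82] -> -136
  [17, 49, 22, 47, 47, 26] -> [25, 57, 30, 55, 55, 34] -> [-50, -114, -60, -110, -110, -68] -> -512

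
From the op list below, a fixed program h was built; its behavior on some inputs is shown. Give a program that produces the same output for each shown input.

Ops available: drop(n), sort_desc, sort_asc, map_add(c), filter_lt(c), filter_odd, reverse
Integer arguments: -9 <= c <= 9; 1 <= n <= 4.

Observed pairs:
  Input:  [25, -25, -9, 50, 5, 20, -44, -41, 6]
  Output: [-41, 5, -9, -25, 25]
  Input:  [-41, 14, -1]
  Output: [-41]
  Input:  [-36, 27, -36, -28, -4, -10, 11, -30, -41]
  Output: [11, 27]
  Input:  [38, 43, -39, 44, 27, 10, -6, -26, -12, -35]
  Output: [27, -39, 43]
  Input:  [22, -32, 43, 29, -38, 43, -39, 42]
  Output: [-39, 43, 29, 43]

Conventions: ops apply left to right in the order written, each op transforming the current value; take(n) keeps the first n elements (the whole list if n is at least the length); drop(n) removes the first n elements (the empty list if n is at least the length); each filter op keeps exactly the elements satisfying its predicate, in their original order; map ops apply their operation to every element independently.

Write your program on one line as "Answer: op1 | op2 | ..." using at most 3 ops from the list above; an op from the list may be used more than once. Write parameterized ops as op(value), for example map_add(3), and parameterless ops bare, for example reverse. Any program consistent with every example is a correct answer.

reverse | drop(1) | filter_odd

Check, running the answer program on each example:
  [25, -25, -9, 50, 5, 20, -44, -41, 6] -> [6, -41, -44, 20, 5, 50, -9, -25, 25] -> [-41, -44, 20, 5, 50, -9, -25, 25] -> [-41, 5, -9, -25, 25]
  [-41, 14, -1] -> [-1, 14, -41] -> [14, -41] -> [-41]
  [-36, 27, -36, -28, -4, -10, 11, -30, -41] -> [-41, -30, 11, -10, -4, -28, -36, 27, -36] -> [-30, 11, -10, -4, -28, -36, 27, -36] -> [11, 27]
  [38, 43, -39, 44, 27, 10, -6, -26, -12, -35] -> [-35, -12, -26, -6, 10, 27, 44, -39, 43, 38] -> [-12, -26, -6, 10, 27, 44, -39, 43, 38] -> [27, -39, 43]
  [22, -32, 43, 29, -38, 43, -39, 42] -> [42, -39, 43, -38, 29, 43, -32, 22] -> [-39, 43, -38, 29, 43, -32, 22] -> [-39, 43, 29, 43]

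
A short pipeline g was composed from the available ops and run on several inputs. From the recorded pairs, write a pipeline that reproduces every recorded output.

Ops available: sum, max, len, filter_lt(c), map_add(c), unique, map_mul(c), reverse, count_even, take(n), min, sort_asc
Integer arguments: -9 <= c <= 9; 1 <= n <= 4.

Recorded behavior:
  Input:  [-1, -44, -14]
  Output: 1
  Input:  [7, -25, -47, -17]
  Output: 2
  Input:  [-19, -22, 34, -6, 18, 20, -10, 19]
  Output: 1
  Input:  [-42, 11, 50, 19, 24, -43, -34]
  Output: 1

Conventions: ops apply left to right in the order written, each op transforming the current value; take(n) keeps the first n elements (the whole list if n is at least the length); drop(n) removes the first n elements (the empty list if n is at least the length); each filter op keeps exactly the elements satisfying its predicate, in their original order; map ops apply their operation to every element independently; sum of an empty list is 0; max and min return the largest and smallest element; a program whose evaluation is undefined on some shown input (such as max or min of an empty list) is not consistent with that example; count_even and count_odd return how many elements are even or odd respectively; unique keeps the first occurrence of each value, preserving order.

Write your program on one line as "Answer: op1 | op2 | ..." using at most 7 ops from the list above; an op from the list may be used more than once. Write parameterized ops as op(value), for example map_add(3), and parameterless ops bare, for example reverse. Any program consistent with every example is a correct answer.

reverse | map_add(-7) | reverse | take(2) | reverse | count_even

Check, running the answer program on each example:
  [-1, -44, -14] -> [-14, -44, -1] -> [-21, -51, -8] -> [-8, -51, -21] -> [-8, -51] -> [-51, -8] -> 1
  [7, -25, -47, -17] -> [-17, -47, -25, 7] -> [-24, -54, -32, 0] -> [0, -32, -54, -24] -> [0, -32] -> [-32, 0] -> 2
  [-19, -22, 34, -6, 18, 20, -10, 19] -> [19, -10, 20, 18, -6, 34, -22, -19] -> [12, -17, 13, 11, -13, 27, -29, -26] -> [-26, -29, 27, -13, 11, 13, -17, 12] -> [-26, -29] -> [-29, -26] -> 1
  [-42, 11, 50, 19, 24, -43, -34] -> [-34, -43, 24, 19, 50, 11, -42] -> [-41, -50, 17, 12, 43, 4, -49] -> [-49, 4, 43, 12, 17, -50, -41] -> [-49, 4] -> [4, -49] -> 1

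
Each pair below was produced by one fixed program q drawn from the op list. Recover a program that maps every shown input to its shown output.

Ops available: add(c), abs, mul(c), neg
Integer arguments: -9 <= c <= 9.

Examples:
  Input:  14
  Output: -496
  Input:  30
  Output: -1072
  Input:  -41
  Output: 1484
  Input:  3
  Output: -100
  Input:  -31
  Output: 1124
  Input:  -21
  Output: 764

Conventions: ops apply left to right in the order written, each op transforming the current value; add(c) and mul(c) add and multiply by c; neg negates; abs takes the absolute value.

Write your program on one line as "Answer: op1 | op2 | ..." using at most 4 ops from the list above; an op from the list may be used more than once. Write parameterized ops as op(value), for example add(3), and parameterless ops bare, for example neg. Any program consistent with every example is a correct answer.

mul(9) | neg | mul(4) | add(8)

Check, running the answer program on each example:
  14 -> 126 -> -126 -> -504 -> -496
  30 -> 270 -> -270 -> -1080 -> -1072
  -41 -> -369 -> 369 -> 1476 -> 1484
  3 -> 27 -> -27 -> -108 -> -100
  -31 -> -279 -> 279 -> 1116 -> 1124
  -21 -> -189 -> 189 -> 756 -> 764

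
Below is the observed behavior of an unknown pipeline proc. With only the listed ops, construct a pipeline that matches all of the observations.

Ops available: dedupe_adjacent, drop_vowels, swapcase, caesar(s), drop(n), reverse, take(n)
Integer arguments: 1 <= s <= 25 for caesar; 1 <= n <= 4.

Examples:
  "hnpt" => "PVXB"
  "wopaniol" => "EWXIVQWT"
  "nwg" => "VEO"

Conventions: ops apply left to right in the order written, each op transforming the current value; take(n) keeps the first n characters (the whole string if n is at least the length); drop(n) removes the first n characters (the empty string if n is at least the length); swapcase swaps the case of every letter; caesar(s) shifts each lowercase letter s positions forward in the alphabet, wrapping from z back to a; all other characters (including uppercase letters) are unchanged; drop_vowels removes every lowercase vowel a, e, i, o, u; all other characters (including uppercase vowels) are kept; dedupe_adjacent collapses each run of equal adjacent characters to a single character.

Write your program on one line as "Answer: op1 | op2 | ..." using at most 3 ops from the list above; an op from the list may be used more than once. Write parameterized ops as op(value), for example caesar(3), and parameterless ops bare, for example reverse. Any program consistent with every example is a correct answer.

caesar(8) | swapcase

Check, running the answer program on each example:
  "hnpt" -> "pvxb" -> "PVXB"
  "wopaniol" -> "ewxivqwt" -> "EWXIVQWT"
  "nwg" -> "veo" -> "VEO"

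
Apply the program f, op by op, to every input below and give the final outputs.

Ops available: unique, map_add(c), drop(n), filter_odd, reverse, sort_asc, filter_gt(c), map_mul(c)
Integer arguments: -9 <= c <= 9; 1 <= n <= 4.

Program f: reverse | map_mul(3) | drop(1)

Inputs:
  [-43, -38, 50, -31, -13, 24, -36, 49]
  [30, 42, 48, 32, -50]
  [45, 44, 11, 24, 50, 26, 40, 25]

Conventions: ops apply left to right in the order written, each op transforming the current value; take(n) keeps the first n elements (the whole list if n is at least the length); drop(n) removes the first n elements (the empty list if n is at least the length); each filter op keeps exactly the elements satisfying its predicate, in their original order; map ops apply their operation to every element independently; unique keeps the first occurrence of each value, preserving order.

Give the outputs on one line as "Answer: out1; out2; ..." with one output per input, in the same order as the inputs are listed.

Execution, op by op:
  [-43, -38, 50, -31, -13, 24, -36, 49] -> [49, -36, 24, -13, -31, 50, -38, -43] -> [147, -108, 72, -39, -93, 150, -114, -129] -> [-108, 72, -39, -93, 150, -114, -129]
  [30, 42, 48, 32, -50] -> [-50, 32, 48, 42, 30] -> [-150, 96, 144, 126, 90] -> [96, 144, 126, 90]
  [45, 44, 11, 24, 50, 26, 40, 25] -> [25, 40, 26, 50, 24, 11, 44, 45] -> [75, 120, 78, 150, 72, 33, 132, 135] -> [120, 78, 150, 72, 33, 132, 135]

[-108, 72, -39, -93, 150, -114, -129]; [96, 144, 126, 90]; [120, 78, 150, 72, 33, 132, 135]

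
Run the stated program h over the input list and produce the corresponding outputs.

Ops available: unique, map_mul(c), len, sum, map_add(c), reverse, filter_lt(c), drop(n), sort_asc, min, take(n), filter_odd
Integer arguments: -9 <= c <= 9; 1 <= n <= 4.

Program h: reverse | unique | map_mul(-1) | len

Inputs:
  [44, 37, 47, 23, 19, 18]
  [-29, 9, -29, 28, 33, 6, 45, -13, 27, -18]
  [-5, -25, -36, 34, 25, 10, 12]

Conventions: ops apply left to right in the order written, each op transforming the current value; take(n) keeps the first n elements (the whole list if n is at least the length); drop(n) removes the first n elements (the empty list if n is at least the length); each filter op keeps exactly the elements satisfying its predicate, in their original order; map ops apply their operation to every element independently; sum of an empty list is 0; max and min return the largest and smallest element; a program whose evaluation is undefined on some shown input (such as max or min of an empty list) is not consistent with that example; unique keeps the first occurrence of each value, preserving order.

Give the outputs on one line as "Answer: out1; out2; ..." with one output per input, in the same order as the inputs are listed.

6; 9; 7

Execution, op by op:
  [44, 37, 47, 23, 19, 18] -> [18, 19, 23, 47, 37, 44] -> [18, 19, 23, 47, 37, 44] -> [-18, -19, -23, -47, -37, -44] -> 6
  [-29, 9, -29, 28, 33, 6, 45, -13, 27, -18] -> [-18, 27, -13, 45, 6, 33, 28, -29, 9, -29] -> [-18, 27, -13, 45, 6, 33, 28, -29, 9] -> [18, -27, 13, -45, -6, -33, -28, 29, -9] -> 9
  [-5, -25, -36, 34, 25, 10, 12] -> [12, 10, 25, 34, -36, -25, -5] -> [12, 10, 25, 34, -36, -25, -5] -> [-12, -10, -25, -34, 36, 25, 5] -> 7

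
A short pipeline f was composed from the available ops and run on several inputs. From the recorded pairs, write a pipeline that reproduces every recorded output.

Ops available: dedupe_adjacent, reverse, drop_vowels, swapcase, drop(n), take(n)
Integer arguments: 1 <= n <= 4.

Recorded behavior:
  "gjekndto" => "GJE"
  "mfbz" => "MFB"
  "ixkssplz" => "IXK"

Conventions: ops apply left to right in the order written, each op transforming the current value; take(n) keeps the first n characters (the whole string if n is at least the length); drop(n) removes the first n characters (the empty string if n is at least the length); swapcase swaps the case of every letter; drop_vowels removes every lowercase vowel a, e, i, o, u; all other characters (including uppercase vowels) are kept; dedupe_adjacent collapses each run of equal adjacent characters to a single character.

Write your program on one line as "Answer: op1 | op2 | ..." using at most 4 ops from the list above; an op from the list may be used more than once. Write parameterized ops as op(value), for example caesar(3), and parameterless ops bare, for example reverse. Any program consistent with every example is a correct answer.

swapcase | dedupe_adjacent | take(3)

Check, running the answer program on each example:
  "gjekndto" -> "GJEKNDTO" -> "GJEKNDTO" -> "GJE"
  "mfbz" -> "MFBZ" -> "MFBZ" -> "MFB"
  "ixkssplz" -> "IXKSSPLZ" -> "IXKSPLZ" -> "IXK"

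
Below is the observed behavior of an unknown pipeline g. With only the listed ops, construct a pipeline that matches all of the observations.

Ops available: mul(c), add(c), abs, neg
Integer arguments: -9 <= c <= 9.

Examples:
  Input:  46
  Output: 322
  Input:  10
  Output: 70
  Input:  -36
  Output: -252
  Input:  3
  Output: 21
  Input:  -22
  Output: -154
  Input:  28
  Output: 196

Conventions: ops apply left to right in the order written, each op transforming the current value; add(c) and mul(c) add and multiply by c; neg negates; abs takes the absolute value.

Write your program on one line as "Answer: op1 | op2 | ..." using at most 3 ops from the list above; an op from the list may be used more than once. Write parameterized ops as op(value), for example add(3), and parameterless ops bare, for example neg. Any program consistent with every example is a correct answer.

neg | mul(-7)

Check, running the answer program on each example:
  46 -> -46 -> 322
  10 -> -10 -> 70
  -36 -> 36 -> -252
  3 -> -3 -> 21
  -22 -> 22 -> -154
  28 -> -28 -> 196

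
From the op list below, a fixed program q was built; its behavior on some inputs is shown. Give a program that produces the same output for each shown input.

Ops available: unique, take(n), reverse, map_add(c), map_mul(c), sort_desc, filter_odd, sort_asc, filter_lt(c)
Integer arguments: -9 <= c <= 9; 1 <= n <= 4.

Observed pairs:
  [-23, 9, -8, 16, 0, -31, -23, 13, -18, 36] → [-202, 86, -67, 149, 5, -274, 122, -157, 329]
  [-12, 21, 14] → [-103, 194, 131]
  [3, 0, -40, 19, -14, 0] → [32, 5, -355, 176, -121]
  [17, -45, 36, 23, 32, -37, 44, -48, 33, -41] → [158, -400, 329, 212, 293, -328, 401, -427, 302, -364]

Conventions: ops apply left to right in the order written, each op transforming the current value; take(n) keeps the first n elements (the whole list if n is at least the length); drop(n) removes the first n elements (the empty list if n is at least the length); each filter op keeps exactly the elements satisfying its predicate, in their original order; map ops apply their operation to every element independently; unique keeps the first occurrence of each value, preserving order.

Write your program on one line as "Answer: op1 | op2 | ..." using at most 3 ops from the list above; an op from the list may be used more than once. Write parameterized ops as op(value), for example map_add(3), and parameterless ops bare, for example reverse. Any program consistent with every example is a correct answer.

map_mul(9) | map_add(5) | unique

Check, running the answer program on each example:
  [-23, 9, -8, 16, 0, -31, -23, 13, -18, 36] -> [-207, 81, -72, 144, 0, -279, -207, 117, -162, 324] -> [-202, 86, -67, 149, 5, -274, -202, 122, -157, 329] -> [-202, 86, -67, 149, 5, -274, 122, -157, 329]
  [-12, 21, 14] -> [-108, 189, 126] -> [-103, 194, 131] -> [-103, 194, 131]
  [3, 0, -40, 19, -14, 0] -> [27, 0, -360, 171, -126, 0] -> [32, 5, -355, 176, -121, 5] -> [32, 5, -355, 176, -121]
  [17, -45, 36, 23, 32, -37, 44, -48, 33, -41] -> [153, -405, 324, 207, 288, -333, 396, -432, 297, -369] -> [158, -400, 329, 212, 293, -328, 401, -427, 302, -364] -> [158, -400, 329, 212, 293, -328, 401, -427, 302, -364]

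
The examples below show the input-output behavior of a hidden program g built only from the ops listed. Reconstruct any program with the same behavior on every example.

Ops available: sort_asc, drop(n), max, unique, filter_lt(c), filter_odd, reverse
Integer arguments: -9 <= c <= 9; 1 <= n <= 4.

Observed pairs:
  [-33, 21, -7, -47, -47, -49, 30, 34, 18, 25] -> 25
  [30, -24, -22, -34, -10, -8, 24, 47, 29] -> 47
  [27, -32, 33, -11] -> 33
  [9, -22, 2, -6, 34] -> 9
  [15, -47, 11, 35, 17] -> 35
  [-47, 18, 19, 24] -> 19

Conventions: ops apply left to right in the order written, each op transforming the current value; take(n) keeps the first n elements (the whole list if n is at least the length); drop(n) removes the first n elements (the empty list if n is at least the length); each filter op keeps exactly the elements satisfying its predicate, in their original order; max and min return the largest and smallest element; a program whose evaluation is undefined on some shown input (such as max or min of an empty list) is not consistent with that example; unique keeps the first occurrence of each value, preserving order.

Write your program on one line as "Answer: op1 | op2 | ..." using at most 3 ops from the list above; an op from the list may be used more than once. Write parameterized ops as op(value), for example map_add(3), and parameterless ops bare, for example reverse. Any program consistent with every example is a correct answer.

reverse | filter_odd | max

Check, running the answer program on each example:
  [-33, 21, -7, -47, -47, -49, 30, 34, 18, 25] -> [25, 18, 34, 30, -49, -47, -47, -7, 21, -33] -> [25, -49, -47, -47, -7, 21, -33] -> 25
  [30, -24, -22, -34, -10, -8, 24, 47, 29] -> [29, 47, 24, -8, -10, -34, -22, -24, 30] -> [29, 47] -> 47
  [27, -32, 33, -11] -> [-11, 33, -32, 27] -> [-11, 33, 27] -> 33
  [9, -22, 2, -6, 34] -> [34, -6, 2, -22, 9] -> [9] -> 9
  [15, -47, 11, 35, 17] -> [17, 35, 11, -47, 15] -> [17, 35, 11, -47, 15] -> 35
  [-47, 18, 19, 24] -> [24, 19, 18, -47] -> [19, -47] -> 19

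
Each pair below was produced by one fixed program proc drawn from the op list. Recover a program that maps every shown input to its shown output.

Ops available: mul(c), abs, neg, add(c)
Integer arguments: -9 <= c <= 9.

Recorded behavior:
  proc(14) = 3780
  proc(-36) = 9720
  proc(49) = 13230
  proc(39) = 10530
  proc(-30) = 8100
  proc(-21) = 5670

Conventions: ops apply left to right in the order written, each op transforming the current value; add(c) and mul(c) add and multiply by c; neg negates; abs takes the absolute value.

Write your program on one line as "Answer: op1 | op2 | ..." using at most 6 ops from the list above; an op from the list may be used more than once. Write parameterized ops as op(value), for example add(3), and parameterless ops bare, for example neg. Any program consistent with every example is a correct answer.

abs | mul(-5) | mul(9) | abs | mul(-6) | neg

Check, running the answer program on each example:
  14 -> 14 -> -70 -> -630 -> 630 -> -3780 -> 3780
  -36 -> 36 -> -180 -> -1620 -> 1620 -> -9720 -> 9720
  49 -> 49 -> -245 -> -2205 -> 2205 -> -13230 -> 13230
  39 -> 39 -> -195 -> -1755 -> 1755 -> -10530 -> 10530
  -30 -> 30 -> -150 -> -1350 -> 1350 -> -8100 -> 8100
  -21 -> 21 -> -105 -> -945 -> 945 -> -5670 -> 5670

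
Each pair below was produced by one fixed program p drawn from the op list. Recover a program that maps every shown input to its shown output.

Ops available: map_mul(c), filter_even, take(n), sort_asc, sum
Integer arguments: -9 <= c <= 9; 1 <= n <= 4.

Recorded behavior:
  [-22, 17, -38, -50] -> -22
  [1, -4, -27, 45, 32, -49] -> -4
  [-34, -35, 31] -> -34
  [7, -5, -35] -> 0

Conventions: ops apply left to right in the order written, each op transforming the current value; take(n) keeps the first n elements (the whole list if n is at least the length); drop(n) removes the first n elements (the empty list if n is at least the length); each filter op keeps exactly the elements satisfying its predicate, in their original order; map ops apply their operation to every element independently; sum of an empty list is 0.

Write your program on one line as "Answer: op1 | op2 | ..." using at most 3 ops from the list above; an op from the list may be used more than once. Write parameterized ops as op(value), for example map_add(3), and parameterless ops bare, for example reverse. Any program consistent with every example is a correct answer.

filter_even | take(1) | sum

Check, running the answer program on each example:
  [-22, 17, -38, -50] -> [-22, -38, -50] -> [-22] -> -22
  [1, -4, -27, 45, 32, -49] -> [-4, 32] -> [-4] -> -4
  [-34, -35, 31] -> [-34] -> [-34] -> -34
  [7, -5, -35] -> [] -> [] -> 0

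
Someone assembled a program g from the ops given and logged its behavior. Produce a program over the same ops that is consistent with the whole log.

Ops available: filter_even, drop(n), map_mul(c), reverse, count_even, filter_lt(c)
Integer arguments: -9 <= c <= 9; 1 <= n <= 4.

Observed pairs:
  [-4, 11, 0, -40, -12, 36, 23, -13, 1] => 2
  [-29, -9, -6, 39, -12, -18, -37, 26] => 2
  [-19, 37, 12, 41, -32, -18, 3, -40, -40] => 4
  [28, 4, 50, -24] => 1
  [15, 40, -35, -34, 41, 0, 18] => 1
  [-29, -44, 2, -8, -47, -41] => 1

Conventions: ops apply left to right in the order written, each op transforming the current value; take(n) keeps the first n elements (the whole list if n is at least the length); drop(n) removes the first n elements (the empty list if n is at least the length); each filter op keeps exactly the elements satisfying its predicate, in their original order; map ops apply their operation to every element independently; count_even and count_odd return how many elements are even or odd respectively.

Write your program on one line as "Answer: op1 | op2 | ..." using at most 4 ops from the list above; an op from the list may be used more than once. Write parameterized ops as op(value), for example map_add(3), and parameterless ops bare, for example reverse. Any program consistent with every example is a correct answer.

filter_lt(-9) | filter_even | map_mul(-4) | count_even

Check, running the answer program on each example:
  [-4, 11, 0, -40, -12, 36, 23, -13, 1] -> [-40, -12, -13] -> [-40, -12] -> [160, 48] -> 2
  [-29, -9, -6, 39, -12, -18, -37, 26] -> [-29, -12, -18, -37] -> [-12, -18] -> [48, 72] -> 2
  [-19, 37, 12, 41, -32, -18, 3, -40, -40] -> [-19, -32, -18, -40, -40] -> [-32, -18, -40, -40] -> [128, 72, 160, 160] -> 4
  [28, 4, 50, -24] -> [-24] -> [-24] -> [96] -> 1
  [15, 40, -35, -34, 41, 0, 18] -> [-35, -34] -> [-34] -> [136] -> 1
  [-29, -44, 2, -8, -47, -41] -> [-29, -44, -47, -41] -> [-44] -> [176] -> 1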